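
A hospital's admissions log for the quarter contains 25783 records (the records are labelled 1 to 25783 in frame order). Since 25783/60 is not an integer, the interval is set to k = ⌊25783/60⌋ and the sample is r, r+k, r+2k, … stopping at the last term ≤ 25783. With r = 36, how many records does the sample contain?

61

k = ⌊25783/60⌋ = 429
Achieved size = ⌊(25783 − 36)/429⌋ + 1 = ⌊25747/429⌋ + 1 = 60 + 1 = 61
(last selection: 36 + 60×429 = 25776 ≤ 25783; next would be 26205 > 25783)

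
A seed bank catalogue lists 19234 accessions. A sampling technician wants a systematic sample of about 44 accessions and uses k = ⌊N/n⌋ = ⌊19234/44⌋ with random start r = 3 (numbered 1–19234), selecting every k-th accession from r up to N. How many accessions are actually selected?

45

k = ⌊19234/44⌋ = 437
Achieved size = ⌊(19234 − 3)/437⌋ + 1 = ⌊19231/437⌋ + 1 = 44 + 1 = 45
(last selection: 3 + 44×437 = 19231 ≤ 19234; next would be 19668 > 19234)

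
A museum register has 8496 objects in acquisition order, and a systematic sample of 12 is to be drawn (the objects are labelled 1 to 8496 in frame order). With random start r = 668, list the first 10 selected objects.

668, 1376, 2084, 2792, 3500, 4208, 4916, 5624, 6332, 7040

k = N/n = 8496/12 = 708
object 1: 668
object 2: 668 + 708 = 1376
object 3: 1376 + 708 = 2084
object 4: 2084 + 708 = 2792
object 5: 2792 + 708 = 3500
object 6: 3500 + 708 = 4208
object 7: 4208 + 708 = 4916
object 8: 4916 + 708 = 5624
object 9: 5624 + 708 = 6332
object 10: 6332 + 708 = 7040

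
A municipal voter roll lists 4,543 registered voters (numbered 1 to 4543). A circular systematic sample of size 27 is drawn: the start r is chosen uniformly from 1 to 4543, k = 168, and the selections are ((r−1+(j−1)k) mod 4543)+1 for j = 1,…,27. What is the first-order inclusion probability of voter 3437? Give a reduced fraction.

For each position j, as r ranges over 1…4543 the j-th selection hits every voter exactly once, so voter 3437 is selected for exactly 27 of the 4543 starts.
Inclusion probability = 27/4543.

27/4543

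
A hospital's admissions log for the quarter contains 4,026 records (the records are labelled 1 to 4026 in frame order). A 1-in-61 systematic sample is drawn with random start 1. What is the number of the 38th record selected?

k = 61
38th selection = r + (38−1)·k = 1 + 37×61 = 1 + 2257 = 2258

2258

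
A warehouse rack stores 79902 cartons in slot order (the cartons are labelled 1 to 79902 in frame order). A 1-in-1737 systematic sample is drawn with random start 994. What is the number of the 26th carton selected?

k = 1737
26th selection = r + (26−1)·k = 994 + 25×1737 = 994 + 43425 = 44419

44419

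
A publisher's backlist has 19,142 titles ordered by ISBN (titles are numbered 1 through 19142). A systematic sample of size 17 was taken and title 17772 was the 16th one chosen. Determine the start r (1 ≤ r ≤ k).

k = 19142/17 = 1126
r = 17772 − (16−1)×1126 = 17772 − 16890 = 882

882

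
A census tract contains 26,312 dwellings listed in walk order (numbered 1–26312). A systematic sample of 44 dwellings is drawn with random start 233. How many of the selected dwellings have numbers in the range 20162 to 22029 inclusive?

k = 26312/44 = 598
First selection ≥ 20162: 233 + ⌈(20162−233)/598⌉·598 = 233 + 34×598 = 20565
Last selection ≤ 22029: 233 + ⌊(22029−233)/598⌋·598 = 233 + 36×598 = 21761
Count = 36 − 34 + 1 = 3

3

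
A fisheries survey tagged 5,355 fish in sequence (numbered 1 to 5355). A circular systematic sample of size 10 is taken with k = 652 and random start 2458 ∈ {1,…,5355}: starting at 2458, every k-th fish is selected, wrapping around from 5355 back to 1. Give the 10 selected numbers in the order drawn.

2458, 3110, 3762, 4414, 5066, 363, 1015, 1667, 2319, 2971

Selection 1: 2458
Selection 2: 2458 + 652 = 3110
Selection 3: 3110 + 652 = 3762
Selection 4: 3762 + 652 = 4414
Selection 5: 4414 + 652 = 5066
Selection 6: 5066 + 652 = 5718 → 5718 − 5355 = 363
Selection 7: 363 + 652 = 1015
Selection 8: 1015 + 652 = 1667
Selection 9: 1667 + 652 = 2319
Selection 10: 2319 + 652 = 2971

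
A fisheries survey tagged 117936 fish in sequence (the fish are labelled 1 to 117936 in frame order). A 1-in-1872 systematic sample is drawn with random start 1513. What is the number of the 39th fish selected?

72649

k = 1872
39th selection = r + (39−1)·k = 1513 + 38×1872 = 1513 + 71136 = 72649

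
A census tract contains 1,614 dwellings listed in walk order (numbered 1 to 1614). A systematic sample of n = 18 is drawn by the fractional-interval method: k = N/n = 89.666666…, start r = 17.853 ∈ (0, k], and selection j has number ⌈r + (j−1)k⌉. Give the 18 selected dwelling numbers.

j=1: r + 0k = 17.853 → ⌈·⌉ = 18
j=2: r + 1k = 107.519666… → ⌈·⌉ = 108
j=3: r + 2k = 197.186333… → ⌈·⌉ = 198
j=4: r + 3k = 286.853 → ⌈·⌉ = 287
j=5: r + 4k = 376.519666… → ⌈·⌉ = 377
j=6: r + 5k = 466.186333… → ⌈·⌉ = 467
j=7: r + 6k = 555.853 → ⌈·⌉ = 556
j=8: r + 7k = 645.519666… → ⌈·⌉ = 646
j=9: r + 8k = 735.186333… → ⌈·⌉ = 736
j=10: r + 9k = 824.853 → ⌈·⌉ = 825
j=11: r + 10k = 914.519666… → ⌈·⌉ = 915
j=12: r + 11k = 1004.186333… → ⌈·⌉ = 1005
j=13: r + 12k = 1093.853 → ⌈·⌉ = 1094
j=14: r + 13k = 1183.519666… → ⌈·⌉ = 1184
j=15: r + 14k = 1273.186333… → ⌈·⌉ = 1274
j=16: r + 15k = 1362.853 → ⌈·⌉ = 1363
j=17: r + 16k = 1452.519666… → ⌈·⌉ = 1453
j=18: r + 17k = 1542.186333… → ⌈·⌉ = 1543

18, 108, 198, 287, 377, 467, 556, 646, 736, 825, 915, 1005, 1094, 1184, 1274, 1363, 1453, 1543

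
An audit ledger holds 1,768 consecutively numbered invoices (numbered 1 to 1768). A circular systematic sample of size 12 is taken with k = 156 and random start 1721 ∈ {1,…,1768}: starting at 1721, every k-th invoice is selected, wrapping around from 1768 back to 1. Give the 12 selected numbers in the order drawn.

1721, 109, 265, 421, 577, 733, 889, 1045, 1201, 1357, 1513, 1669

Selection 1: 1721
Selection 2: 1721 + 156 = 1877 → 1877 − 1768 = 109
Selection 3: 109 + 156 = 265
Selection 4: 265 + 156 = 421
Selection 5: 421 + 156 = 577
Selection 6: 577 + 156 = 733
Selection 7: 733 + 156 = 889
Selection 8: 889 + 156 = 1045
Selection 9: 1045 + 156 = 1201
Selection 10: 1201 + 156 = 1357
Selection 11: 1357 + 156 = 1513
Selection 12: 1513 + 156 = 1669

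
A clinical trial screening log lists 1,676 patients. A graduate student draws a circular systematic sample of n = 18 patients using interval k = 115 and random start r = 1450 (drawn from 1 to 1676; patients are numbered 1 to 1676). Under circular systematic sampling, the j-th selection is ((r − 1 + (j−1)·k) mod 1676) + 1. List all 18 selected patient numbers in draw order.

1450, 1565, 4, 119, 234, 349, 464, 579, 694, 809, 924, 1039, 1154, 1269, 1384, 1499, 1614, 53

Selection 1: 1450
Selection 2: 1450 + 115 = 1565
Selection 3: 1565 + 115 = 1680 → 1680 − 1676 = 4
Selection 4: 4 + 115 = 119
Selection 5: 119 + 115 = 234
Selection 6: 234 + 115 = 349
Selection 7: 349 + 115 = 464
Selection 8: 464 + 115 = 579
Selection 9: 579 + 115 = 694
Selection 10: 694 + 115 = 809
Selection 11: 809 + 115 = 924
Selection 12: 924 + 115 = 1039
Selection 13: 1039 + 115 = 1154
Selection 14: 1154 + 115 = 1269
Selection 15: 1269 + 115 = 1384
Selection 16: 1384 + 115 = 1499
Selection 17: 1499 + 115 = 1614
Selection 18: 1614 + 115 = 1729 → 1729 − 1676 = 53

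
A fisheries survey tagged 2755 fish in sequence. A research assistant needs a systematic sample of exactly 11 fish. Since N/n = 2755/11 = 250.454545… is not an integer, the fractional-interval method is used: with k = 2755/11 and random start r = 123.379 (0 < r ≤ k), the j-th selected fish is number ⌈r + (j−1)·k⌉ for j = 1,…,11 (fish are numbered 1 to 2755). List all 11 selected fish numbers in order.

j=1: r + 0k = 123.379 → ⌈·⌉ = 124
j=2: r + 1k = 373.833545… → ⌈·⌉ = 374
j=3: r + 2k = 624.288090… → ⌈·⌉ = 625
j=4: r + 3k = 874.742636… → ⌈·⌉ = 875
j=5: r + 4k = 1125.197181… → ⌈·⌉ = 1126
j=6: r + 5k = 1375.651727… → ⌈·⌉ = 1376
j=7: r + 6k = 1626.106272… → ⌈·⌉ = 1627
j=8: r + 7k = 1876.560818… → ⌈·⌉ = 1877
j=9: r + 8k = 2127.015363… → ⌈·⌉ = 2128
j=10: r + 9k = 2377.469909… → ⌈·⌉ = 2378
j=11: r + 10k = 2627.924454… → ⌈·⌉ = 2628

124, 374, 625, 875, 1126, 1376, 1627, 1877, 2128, 2378, 2628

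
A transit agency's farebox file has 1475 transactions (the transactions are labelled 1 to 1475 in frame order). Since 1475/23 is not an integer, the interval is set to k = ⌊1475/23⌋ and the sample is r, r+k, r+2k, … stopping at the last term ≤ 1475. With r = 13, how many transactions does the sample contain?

23

k = ⌊1475/23⌋ = 64
Achieved size = ⌊(1475 − 13)/64⌋ + 1 = ⌊1462/64⌋ + 1 = 22 + 1 = 23
(last selection: 13 + 22×64 = 1421 ≤ 1475; next would be 1485 > 1475)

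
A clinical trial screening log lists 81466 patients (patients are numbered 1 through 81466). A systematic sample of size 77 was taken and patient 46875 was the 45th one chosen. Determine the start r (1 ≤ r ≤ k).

323

k = 81466/77 = 1058
r = 46875 − (45−1)×1058 = 46875 − 46552 = 323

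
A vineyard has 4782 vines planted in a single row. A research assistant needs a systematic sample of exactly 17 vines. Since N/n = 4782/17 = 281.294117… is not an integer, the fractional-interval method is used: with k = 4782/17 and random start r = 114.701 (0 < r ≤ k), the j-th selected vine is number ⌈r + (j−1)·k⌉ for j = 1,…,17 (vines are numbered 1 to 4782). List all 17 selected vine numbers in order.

115, 396, 678, 959, 1240, 1522, 1803, 2084, 2366, 2647, 2928, 3209, 3491, 3772, 4053, 4335, 4616

j=1: r + 0k = 114.701 → ⌈·⌉ = 115
j=2: r + 1k = 395.995117… → ⌈·⌉ = 396
j=3: r + 2k = 677.289235… → ⌈·⌉ = 678
j=4: r + 3k = 958.583352… → ⌈·⌉ = 959
j=5: r + 4k = 1239.877470… → ⌈·⌉ = 1240
j=6: r + 5k = 1521.171588… → ⌈·⌉ = 1522
j=7: r + 6k = 1802.465705… → ⌈·⌉ = 1803
j=8: r + 7k = 2083.759823… → ⌈·⌉ = 2084
j=9: r + 8k = 2365.053941… → ⌈·⌉ = 2366
j=10: r + 9k = 2646.348058… → ⌈·⌉ = 2647
j=11: r + 10k = 2927.642176… → ⌈·⌉ = 2928
j=12: r + 11k = 3208.936294… → ⌈·⌉ = 3209
j=13: r + 12k = 3490.230411… → ⌈·⌉ = 3491
j=14: r + 13k = 3771.524529… → ⌈·⌉ = 3772
j=15: r + 14k = 4052.818647… → ⌈·⌉ = 4053
j=16: r + 15k = 4334.112764… → ⌈·⌉ = 4335
j=17: r + 16k = 4615.406882… → ⌈·⌉ = 4616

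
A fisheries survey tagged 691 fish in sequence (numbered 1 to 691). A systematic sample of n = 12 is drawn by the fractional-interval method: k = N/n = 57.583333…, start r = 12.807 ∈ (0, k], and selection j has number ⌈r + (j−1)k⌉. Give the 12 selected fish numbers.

13, 71, 128, 186, 244, 301, 359, 416, 474, 532, 589, 647

j=1: r + 0k = 12.807 → ⌈·⌉ = 13
j=2: r + 1k = 70.390333… → ⌈·⌉ = 71
j=3: r + 2k = 127.973666… → ⌈·⌉ = 128
j=4: r + 3k = 185.557 → ⌈·⌉ = 186
j=5: r + 4k = 243.140333… → ⌈·⌉ = 244
j=6: r + 5k = 300.723666… → ⌈·⌉ = 301
j=7: r + 6k = 358.307 → ⌈·⌉ = 359
j=8: r + 7k = 415.890333… → ⌈·⌉ = 416
j=9: r + 8k = 473.473666… → ⌈·⌉ = 474
j=10: r + 9k = 531.057 → ⌈·⌉ = 532
j=11: r + 10k = 588.640333… → ⌈·⌉ = 589
j=12: r + 11k = 646.223666… → ⌈·⌉ = 647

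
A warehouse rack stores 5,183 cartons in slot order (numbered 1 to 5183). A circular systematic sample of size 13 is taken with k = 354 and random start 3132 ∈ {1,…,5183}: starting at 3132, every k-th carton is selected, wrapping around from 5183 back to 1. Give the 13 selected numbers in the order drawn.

3132, 3486, 3840, 4194, 4548, 4902, 73, 427, 781, 1135, 1489, 1843, 2197

Selection 1: 3132
Selection 2: 3132 + 354 = 3486
Selection 3: 3486 + 354 = 3840
Selection 4: 3840 + 354 = 4194
Selection 5: 4194 + 354 = 4548
Selection 6: 4548 + 354 = 4902
Selection 7: 4902 + 354 = 5256 → 5256 − 5183 = 73
Selection 8: 73 + 354 = 427
Selection 9: 427 + 354 = 781
Selection 10: 781 + 354 = 1135
Selection 11: 1135 + 354 = 1489
Selection 12: 1489 + 354 = 1843
Selection 13: 1843 + 354 = 2197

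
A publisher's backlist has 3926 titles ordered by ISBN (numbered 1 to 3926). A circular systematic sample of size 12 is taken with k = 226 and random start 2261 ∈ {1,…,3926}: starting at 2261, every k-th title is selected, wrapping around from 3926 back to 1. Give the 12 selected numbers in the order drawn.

Selection 1: 2261
Selection 2: 2261 + 226 = 2487
Selection 3: 2487 + 226 = 2713
Selection 4: 2713 + 226 = 2939
Selection 5: 2939 + 226 = 3165
Selection 6: 3165 + 226 = 3391
Selection 7: 3391 + 226 = 3617
Selection 8: 3617 + 226 = 3843
Selection 9: 3843 + 226 = 4069 → 4069 − 3926 = 143
Selection 10: 143 + 226 = 369
Selection 11: 369 + 226 = 595
Selection 12: 595 + 226 = 821

2261, 2487, 2713, 2939, 3165, 3391, 3617, 3843, 143, 369, 595, 821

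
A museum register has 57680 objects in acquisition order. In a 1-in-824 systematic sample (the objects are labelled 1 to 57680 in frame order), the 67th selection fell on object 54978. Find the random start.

594

k = 824
r = 54978 − (67−1)×824 = 54978 − 54384 = 594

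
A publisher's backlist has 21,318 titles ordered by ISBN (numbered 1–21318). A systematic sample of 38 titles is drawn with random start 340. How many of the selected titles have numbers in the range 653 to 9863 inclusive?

k = 21318/38 = 561
First selection ≥ 653: 340 + ⌈(653−340)/561⌉·561 = 340 + 1×561 = 901
Last selection ≤ 9863: 340 + ⌊(9863−340)/561⌋·561 = 340 + 16×561 = 9316
Count = 16 − 1 + 1 = 16

16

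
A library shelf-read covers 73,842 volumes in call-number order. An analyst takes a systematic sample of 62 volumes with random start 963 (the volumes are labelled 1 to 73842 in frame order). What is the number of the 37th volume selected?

k = 73842/62 = 1191
37th selection = r + (37−1)·k = 963 + 36×1191 = 963 + 42876 = 43839

43839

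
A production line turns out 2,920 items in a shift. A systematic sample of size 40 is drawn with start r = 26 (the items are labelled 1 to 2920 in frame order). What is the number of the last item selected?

k = 2920/40 = 73
40th selection = r + (40−1)·k = 26 + 39×73 = 26 + 2847 = 2873

2873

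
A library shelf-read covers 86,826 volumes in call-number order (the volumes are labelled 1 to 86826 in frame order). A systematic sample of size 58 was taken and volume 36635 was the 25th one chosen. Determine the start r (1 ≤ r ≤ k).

k = 86826/58 = 1497
r = 36635 − (25−1)×1497 = 36635 − 35928 = 707

707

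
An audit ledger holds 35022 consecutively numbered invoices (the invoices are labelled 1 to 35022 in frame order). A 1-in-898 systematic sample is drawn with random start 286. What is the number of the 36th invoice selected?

31716

k = 898
36th selection = r + (36−1)·k = 286 + 35×898 = 286 + 31430 = 31716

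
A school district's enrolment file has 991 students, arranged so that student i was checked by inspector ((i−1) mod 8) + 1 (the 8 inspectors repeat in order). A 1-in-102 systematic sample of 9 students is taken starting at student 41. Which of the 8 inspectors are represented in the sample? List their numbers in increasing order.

1, 3, 5, 7

Consecutive selections differ by k = 102, so their inspector numbers differ by 102 mod 8 = 6.
gcd(102, 8) = 2, so the sample visits 8/2 = 4 distinct residues mod 8.
Start 41 is inspector 1; the inspectors hit are 1, 3, 5, 7.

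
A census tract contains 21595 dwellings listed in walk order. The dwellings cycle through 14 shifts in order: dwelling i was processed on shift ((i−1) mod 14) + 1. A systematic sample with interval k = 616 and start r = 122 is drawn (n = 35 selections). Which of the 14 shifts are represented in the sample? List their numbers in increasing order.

10

Consecutive selections differ by k = 616, so their shift numbers differ by 616 mod 14 = 0.
gcd(616, 14) = 14, so the sample visits 14/14 = 1 distinct residues mod 14.
Start 122 is shift 10; the shifts hit are 10.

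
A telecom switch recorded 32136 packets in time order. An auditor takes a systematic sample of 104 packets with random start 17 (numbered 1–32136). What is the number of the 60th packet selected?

18248

k = 32136/104 = 309
60th selection = r + (60−1)·k = 17 + 59×309 = 17 + 18231 = 18248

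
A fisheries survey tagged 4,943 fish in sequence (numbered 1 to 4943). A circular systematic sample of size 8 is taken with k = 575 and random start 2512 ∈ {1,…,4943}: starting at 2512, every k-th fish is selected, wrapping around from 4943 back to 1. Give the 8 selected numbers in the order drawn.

Selection 1: 2512
Selection 2: 2512 + 575 = 3087
Selection 3: 3087 + 575 = 3662
Selection 4: 3662 + 575 = 4237
Selection 5: 4237 + 575 = 4812
Selection 6: 4812 + 575 = 5387 → 5387 − 4943 = 444
Selection 7: 444 + 575 = 1019
Selection 8: 1019 + 575 = 1594

2512, 3087, 3662, 4237, 4812, 444, 1019, 1594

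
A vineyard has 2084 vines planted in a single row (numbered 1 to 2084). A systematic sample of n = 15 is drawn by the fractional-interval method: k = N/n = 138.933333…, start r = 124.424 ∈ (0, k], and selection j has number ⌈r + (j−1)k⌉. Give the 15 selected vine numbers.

j=1: r + 0k = 124.424 → ⌈·⌉ = 125
j=2: r + 1k = 263.357333… → ⌈·⌉ = 264
j=3: r + 2k = 402.290666… → ⌈·⌉ = 403
j=4: r + 3k = 541.224 → ⌈·⌉ = 542
j=5: r + 4k = 680.157333… → ⌈·⌉ = 681
j=6: r + 5k = 819.090666… → ⌈·⌉ = 820
j=7: r + 6k = 958.024 → ⌈·⌉ = 959
j=8: r + 7k = 1096.957333… → ⌈·⌉ = 1097
j=9: r + 8k = 1235.890666… → ⌈·⌉ = 1236
j=10: r + 9k = 1374.824 → ⌈·⌉ = 1375
j=11: r + 10k = 1513.757333… → ⌈·⌉ = 1514
j=12: r + 11k = 1652.690666… → ⌈·⌉ = 1653
j=13: r + 12k = 1791.624 → ⌈·⌉ = 1792
j=14: r + 13k = 1930.557333… → ⌈·⌉ = 1931
j=15: r + 14k = 2069.490666… → ⌈·⌉ = 2070

125, 264, 403, 542, 681, 820, 959, 1097, 1236, 1375, 1514, 1653, 1792, 1931, 2070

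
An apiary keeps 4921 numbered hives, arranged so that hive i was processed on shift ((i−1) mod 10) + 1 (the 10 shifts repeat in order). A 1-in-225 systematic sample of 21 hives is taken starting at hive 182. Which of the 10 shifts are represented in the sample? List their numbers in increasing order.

Consecutive selections differ by k = 225, so their shift numbers differ by 225 mod 10 = 5.
gcd(225, 10) = 5, so the sample visits 10/5 = 2 distinct residues mod 10.
Start 182 is shift 2; the shifts hit are 2, 7.

2, 7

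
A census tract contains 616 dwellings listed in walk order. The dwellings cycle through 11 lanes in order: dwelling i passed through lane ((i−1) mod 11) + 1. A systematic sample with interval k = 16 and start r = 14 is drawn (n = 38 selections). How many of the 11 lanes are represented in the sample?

Consecutive selections differ by k = 16, so their lane numbers differ by 16 mod 11 = 5.
gcd(16, 11) = 1, so the sample visits 11/1 = 11 distinct residues mod 11.
Start 14 is lane 3; the lanes hit are 1, 2, 3, 4, 5, 6, 7, 8, 9, 10, 11.

11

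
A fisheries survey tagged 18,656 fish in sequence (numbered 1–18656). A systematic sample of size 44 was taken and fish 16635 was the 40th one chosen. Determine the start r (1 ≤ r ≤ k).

k = 18656/44 = 424
r = 16635 − (40−1)×424 = 16635 − 16536 = 99

99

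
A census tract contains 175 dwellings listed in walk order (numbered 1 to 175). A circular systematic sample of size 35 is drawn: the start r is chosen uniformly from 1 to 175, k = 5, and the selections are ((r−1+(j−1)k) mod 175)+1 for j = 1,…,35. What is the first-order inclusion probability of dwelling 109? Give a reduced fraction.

1/5

For each position j, as r ranges over 1…175 the j-th selection hits every dwelling exactly once, so dwelling 109 is selected for exactly 35 of the 175 starts.
Inclusion probability = 35/175 = 1/5.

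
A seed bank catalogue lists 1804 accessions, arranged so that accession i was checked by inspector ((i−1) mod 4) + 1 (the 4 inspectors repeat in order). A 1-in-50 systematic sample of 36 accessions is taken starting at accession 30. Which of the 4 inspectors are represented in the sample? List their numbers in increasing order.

Consecutive selections differ by k = 50, so their inspector numbers differ by 50 mod 4 = 2.
gcd(50, 4) = 2, so the sample visits 4/2 = 2 distinct residues mod 4.
Start 30 is inspector 2; the inspectors hit are 2, 4.

2, 4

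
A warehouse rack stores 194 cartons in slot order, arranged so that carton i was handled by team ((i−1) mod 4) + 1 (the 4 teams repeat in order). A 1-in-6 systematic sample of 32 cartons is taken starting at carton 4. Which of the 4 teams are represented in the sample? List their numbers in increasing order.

Consecutive selections differ by k = 6, so their team numbers differ by 6 mod 4 = 2.
gcd(6, 4) = 2, so the sample visits 4/2 = 2 distinct residues mod 4.
Start 4 is team 4; the teams hit are 2, 4.

2, 4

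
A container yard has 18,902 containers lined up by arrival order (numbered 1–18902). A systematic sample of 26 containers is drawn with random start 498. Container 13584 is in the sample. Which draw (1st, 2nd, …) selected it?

k = 18902/26 = 727
position = (13584 − 498)/727 + 1 = 13086/727 + 1 = 18 + 1 = 19

19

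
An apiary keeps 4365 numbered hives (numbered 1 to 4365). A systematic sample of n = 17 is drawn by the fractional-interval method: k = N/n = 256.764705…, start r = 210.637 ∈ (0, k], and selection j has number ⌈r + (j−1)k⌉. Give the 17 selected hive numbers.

211, 468, 725, 981, 1238, 1495, 1752, 2008, 2265, 2522, 2779, 3036, 3292, 3549, 3806, 4063, 4319

j=1: r + 0k = 210.637 → ⌈·⌉ = 211
j=2: r + 1k = 467.401705… → ⌈·⌉ = 468
j=3: r + 2k = 724.166411… → ⌈·⌉ = 725
j=4: r + 3k = 980.931117… → ⌈·⌉ = 981
j=5: r + 4k = 1237.695823… → ⌈·⌉ = 1238
j=6: r + 5k = 1494.460529… → ⌈·⌉ = 1495
j=7: r + 6k = 1751.225235… → ⌈·⌉ = 1752
j=8: r + 7k = 2007.989941… → ⌈·⌉ = 2008
j=9: r + 8k = 2264.754647… → ⌈·⌉ = 2265
j=10: r + 9k = 2521.519352… → ⌈·⌉ = 2522
j=11: r + 10k = 2778.284058… → ⌈·⌉ = 2779
j=12: r + 11k = 3035.048764… → ⌈·⌉ = 3036
j=13: r + 12k = 3291.813470… → ⌈·⌉ = 3292
j=14: r + 13k = 3548.578176… → ⌈·⌉ = 3549
j=15: r + 14k = 3805.342882… → ⌈·⌉ = 3806
j=16: r + 15k = 4062.107588… → ⌈·⌉ = 4063
j=17: r + 16k = 4318.872294… → ⌈·⌉ = 4319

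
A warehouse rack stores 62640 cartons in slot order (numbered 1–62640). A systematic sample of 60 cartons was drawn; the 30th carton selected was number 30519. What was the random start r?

k = 62640/60 = 1044
r = 30519 − (30−1)×1044 = 30519 − 30276 = 243

243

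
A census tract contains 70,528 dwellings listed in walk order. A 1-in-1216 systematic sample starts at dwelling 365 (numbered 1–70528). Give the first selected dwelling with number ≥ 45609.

46573

k = 1216
Steps past start: ⌈(45609 − 365)/1216⌉ = ⌈45244/1216⌉ = 38
Selected dwelling: 365 + 38×1216 = 46573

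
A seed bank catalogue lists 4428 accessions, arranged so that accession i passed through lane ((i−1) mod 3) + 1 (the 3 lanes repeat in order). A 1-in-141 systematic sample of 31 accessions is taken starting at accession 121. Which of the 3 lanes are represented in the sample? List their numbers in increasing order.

Consecutive selections differ by k = 141, so their lane numbers differ by 141 mod 3 = 0.
gcd(141, 3) = 3, so the sample visits 3/3 = 1 distinct residues mod 3.
Start 121 is lane 1; the lanes hit are 1.

1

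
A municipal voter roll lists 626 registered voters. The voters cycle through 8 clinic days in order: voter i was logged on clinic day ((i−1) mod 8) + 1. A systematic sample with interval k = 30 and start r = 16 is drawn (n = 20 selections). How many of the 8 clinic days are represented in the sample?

Consecutive selections differ by k = 30, so their clinic day numbers differ by 30 mod 8 = 6.
gcd(30, 8) = 2, so the sample visits 8/2 = 4 distinct residues mod 8.
Start 16 is clinic day 8; the clinic days hit are 2, 4, 6, 8.

4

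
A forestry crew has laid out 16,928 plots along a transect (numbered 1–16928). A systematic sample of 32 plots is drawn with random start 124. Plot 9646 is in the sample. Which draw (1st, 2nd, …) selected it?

k = 16928/32 = 529
position = (9646 − 124)/529 + 1 = 9522/529 + 1 = 18 + 1 = 19

19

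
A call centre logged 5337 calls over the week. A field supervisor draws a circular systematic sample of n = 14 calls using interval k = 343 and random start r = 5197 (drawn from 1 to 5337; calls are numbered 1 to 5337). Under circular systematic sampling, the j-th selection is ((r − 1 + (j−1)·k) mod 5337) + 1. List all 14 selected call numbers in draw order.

5197, 203, 546, 889, 1232, 1575, 1918, 2261, 2604, 2947, 3290, 3633, 3976, 4319

Selection 1: 5197
Selection 2: 5197 + 343 = 5540 → 5540 − 5337 = 203
Selection 3: 203 + 343 = 546
Selection 4: 546 + 343 = 889
Selection 5: 889 + 343 = 1232
Selection 6: 1232 + 343 = 1575
Selection 7: 1575 + 343 = 1918
Selection 8: 1918 + 343 = 2261
Selection 9: 2261 + 343 = 2604
Selection 10: 2604 + 343 = 2947
Selection 11: 2947 + 343 = 3290
Selection 12: 3290 + 343 = 3633
Selection 13: 3633 + 343 = 3976
Selection 14: 3976 + 343 = 4319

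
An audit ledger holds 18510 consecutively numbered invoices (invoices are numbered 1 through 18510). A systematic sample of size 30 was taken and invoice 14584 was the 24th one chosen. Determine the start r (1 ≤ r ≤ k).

393

k = 18510/30 = 617
r = 14584 − (24−1)×617 = 14584 − 14191 = 393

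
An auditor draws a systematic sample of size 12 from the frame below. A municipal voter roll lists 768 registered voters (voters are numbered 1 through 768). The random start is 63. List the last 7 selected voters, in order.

383, 447, 511, 575, 639, 703, 767

k = N/n = 768/12 = 64
6th selection = 63 + 5×64 = 383
7th: 383 + 64 = 447
8th: 447 + 64 = 511
9th: 511 + 64 = 575
10th: 575 + 64 = 639
11th: 639 + 64 = 703
12th: 703 + 64 = 767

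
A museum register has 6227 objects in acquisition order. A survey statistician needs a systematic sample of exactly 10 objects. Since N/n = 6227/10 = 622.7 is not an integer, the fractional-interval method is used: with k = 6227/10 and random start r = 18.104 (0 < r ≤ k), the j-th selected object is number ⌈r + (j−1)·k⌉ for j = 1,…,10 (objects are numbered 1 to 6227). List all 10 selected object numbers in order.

19, 641, 1264, 1887, 2509, 3132, 3755, 4378, 5000, 5623

j=1: r + 0k = 18.104 → ⌈·⌉ = 19
j=2: r + 1k = 640.804 → ⌈·⌉ = 641
j=3: r + 2k = 1263.504 → ⌈·⌉ = 1264
j=4: r + 3k = 1886.204 → ⌈·⌉ = 1887
j=5: r + 4k = 2508.904 → ⌈·⌉ = 2509
j=6: r + 5k = 3131.604 → ⌈·⌉ = 3132
j=7: r + 6k = 3754.304 → ⌈·⌉ = 3755
j=8: r + 7k = 4377.004 → ⌈·⌉ = 4378
j=9: r + 8k = 4999.704 → ⌈·⌉ = 5000
j=10: r + 9k = 5622.404 → ⌈·⌉ = 5623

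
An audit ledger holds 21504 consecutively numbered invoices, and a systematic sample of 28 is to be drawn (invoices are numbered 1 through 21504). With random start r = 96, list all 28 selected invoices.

96, 864, 1632, 2400, 3168, 3936, 4704, 5472, 6240, 7008, 7776, 8544, 9312, 10080, 10848, 11616, 12384, 13152, 13920, 14688, 15456, 16224, 16992, 17760, 18528, 19296, 20064, 20832

k = N/n = 21504/28 = 768
invoice 1: 96
invoice 2: 96 + 768 = 864
invoice 3: 864 + 768 = 1632
invoice 4: 1632 + 768 = 2400
invoice 5: 2400 + 768 = 3168
invoice 6: 3168 + 768 = 3936
invoice 7: 3936 + 768 = 4704
invoice 8: 4704 + 768 = 5472
invoice 9: 5472 + 768 = 6240
invoice 10: 6240 + 768 = 7008
invoice 11: 7008 + 768 = 7776
invoice 12: 7776 + 768 = 8544
invoice 13: 8544 + 768 = 9312
invoice 14: 9312 + 768 = 10080
invoice 15: 10080 + 768 = 10848
invoice 16: 10848 + 768 = 11616
invoice 17: 11616 + 768 = 12384
invoice 18: 12384 + 768 = 13152
invoice 19: 13152 + 768 = 13920
invoice 20: 13920 + 768 = 14688
invoice 21: 14688 + 768 = 15456
invoice 22: 15456 + 768 = 16224
invoice 23: 16224 + 768 = 16992
invoice 24: 16992 + 768 = 17760
invoice 25: 17760 + 768 = 18528
invoice 26: 18528 + 768 = 19296
invoice 27: 19296 + 768 = 20064
invoice 28: 20064 + 768 = 20832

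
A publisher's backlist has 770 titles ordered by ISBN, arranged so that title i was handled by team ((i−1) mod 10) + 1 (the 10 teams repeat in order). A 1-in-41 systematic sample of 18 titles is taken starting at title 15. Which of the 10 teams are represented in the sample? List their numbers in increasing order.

Consecutive selections differ by k = 41, so their team numbers differ by 41 mod 10 = 1.
gcd(41, 10) = 1, so the sample visits 10/1 = 10 distinct residues mod 10.
Start 15 is team 5; the teams hit are 1, 2, 3, 4, 5, 6, 7, 8, 9, 10.

1, 2, 3, 4, 5, 6, 7, 8, 9, 10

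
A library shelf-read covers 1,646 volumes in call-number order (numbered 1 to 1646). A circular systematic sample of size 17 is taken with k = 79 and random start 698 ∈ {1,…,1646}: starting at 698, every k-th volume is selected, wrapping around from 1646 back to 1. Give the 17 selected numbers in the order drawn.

Selection 1: 698
Selection 2: 698 + 79 = 777
Selection 3: 777 + 79 = 856
Selection 4: 856 + 79 = 935
Selection 5: 935 + 79 = 1014
Selection 6: 1014 + 79 = 1093
Selection 7: 1093 + 79 = 1172
Selection 8: 1172 + 79 = 1251
Selection 9: 1251 + 79 = 1330
Selection 10: 1330 + 79 = 1409
Selection 11: 1409 + 79 = 1488
Selection 12: 1488 + 79 = 1567
Selection 13: 1567 + 79 = 1646
Selection 14: 1646 + 79 = 1725 → 1725 − 1646 = 79
Selection 15: 79 + 79 = 158
Selection 16: 158 + 79 = 237
Selection 17: 237 + 79 = 316

698, 777, 856, 935, 1014, 1093, 1172, 1251, 1330, 1409, 1488, 1567, 1646, 79, 158, 237, 316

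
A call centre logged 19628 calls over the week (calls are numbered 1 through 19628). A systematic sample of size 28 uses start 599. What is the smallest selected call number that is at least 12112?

k = 19628/28 = 701
Steps past start: ⌈(12112 − 599)/701⌉ = ⌈11513/701⌉ = 17
Selected call: 599 + 17×701 = 12516

12516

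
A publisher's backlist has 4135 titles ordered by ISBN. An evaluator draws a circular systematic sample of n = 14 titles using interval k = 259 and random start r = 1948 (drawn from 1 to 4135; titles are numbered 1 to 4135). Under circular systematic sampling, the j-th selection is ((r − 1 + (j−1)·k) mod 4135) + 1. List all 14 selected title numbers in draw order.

1948, 2207, 2466, 2725, 2984, 3243, 3502, 3761, 4020, 144, 403, 662, 921, 1180

Selection 1: 1948
Selection 2: 1948 + 259 = 2207
Selection 3: 2207 + 259 = 2466
Selection 4: 2466 + 259 = 2725
Selection 5: 2725 + 259 = 2984
Selection 6: 2984 + 259 = 3243
Selection 7: 3243 + 259 = 3502
Selection 8: 3502 + 259 = 3761
Selection 9: 3761 + 259 = 4020
Selection 10: 4020 + 259 = 4279 → 4279 − 4135 = 144
Selection 11: 144 + 259 = 403
Selection 12: 403 + 259 = 662
Selection 13: 662 + 259 = 921
Selection 14: 921 + 259 = 1180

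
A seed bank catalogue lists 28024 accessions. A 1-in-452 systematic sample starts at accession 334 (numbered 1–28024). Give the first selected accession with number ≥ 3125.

3498

k = 452
Steps past start: ⌈(3125 − 334)/452⌉ = ⌈2791/452⌉ = 7
Selected accession: 334 + 7×452 = 3498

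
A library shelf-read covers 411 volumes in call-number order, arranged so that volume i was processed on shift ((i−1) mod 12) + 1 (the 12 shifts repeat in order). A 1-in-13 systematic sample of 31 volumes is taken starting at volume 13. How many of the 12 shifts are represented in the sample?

Consecutive selections differ by k = 13, so their shift numbers differ by 13 mod 12 = 1.
gcd(13, 12) = 1, so the sample visits 12/1 = 12 distinct residues mod 12.
Start 13 is shift 1; the shifts hit are 1, 2, 3, 4, 5, 6, 7, 8, 9, 10, 11, 12.

12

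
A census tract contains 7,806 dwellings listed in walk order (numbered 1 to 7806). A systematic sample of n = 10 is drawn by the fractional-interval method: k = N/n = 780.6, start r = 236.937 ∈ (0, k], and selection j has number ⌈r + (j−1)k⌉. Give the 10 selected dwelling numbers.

j=1: r + 0k = 236.937 → ⌈·⌉ = 237
j=2: r + 1k = 1017.537 → ⌈·⌉ = 1018
j=3: r + 2k = 1798.137 → ⌈·⌉ = 1799
j=4: r + 3k = 2578.737 → ⌈·⌉ = 2579
j=5: r + 4k = 3359.337 → ⌈·⌉ = 3360
j=6: r + 5k = 4139.937 → ⌈·⌉ = 4140
j=7: r + 6k = 4920.537 → ⌈·⌉ = 4921
j=8: r + 7k = 5701.137 → ⌈·⌉ = 5702
j=9: r + 8k = 6481.737 → ⌈·⌉ = 6482
j=10: r + 9k = 7262.337 → ⌈·⌉ = 7263

237, 1018, 1799, 2579, 3360, 4140, 4921, 5702, 6482, 7263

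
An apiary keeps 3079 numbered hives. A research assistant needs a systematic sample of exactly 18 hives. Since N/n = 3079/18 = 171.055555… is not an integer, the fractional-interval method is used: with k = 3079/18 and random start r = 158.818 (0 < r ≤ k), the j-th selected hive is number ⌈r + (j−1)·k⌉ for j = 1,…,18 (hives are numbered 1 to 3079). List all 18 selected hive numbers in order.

j=1: r + 0k = 158.818 → ⌈·⌉ = 159
j=2: r + 1k = 329.873555… → ⌈·⌉ = 330
j=3: r + 2k = 500.929111… → ⌈·⌉ = 501
j=4: r + 3k = 671.984666… → ⌈·⌉ = 672
j=5: r + 4k = 843.040222… → ⌈·⌉ = 844
j=6: r + 5k = 1014.095777… → ⌈·⌉ = 1015
j=7: r + 6k = 1185.151333… → ⌈·⌉ = 1186
j=8: r + 7k = 1356.206888… → ⌈·⌉ = 1357
j=9: r + 8k = 1527.262444… → ⌈·⌉ = 1528
j=10: r + 9k = 1698.318 → ⌈·⌉ = 1699
j=11: r + 10k = 1869.373555… → ⌈·⌉ = 1870
j=12: r + 11k = 2040.429111… → ⌈·⌉ = 2041
j=13: r + 12k = 2211.484666… → ⌈·⌉ = 2212
j=14: r + 13k = 2382.540222… → ⌈·⌉ = 2383
j=15: r + 14k = 2553.595777… → ⌈·⌉ = 2554
j=16: r + 15k = 2724.651333… → ⌈·⌉ = 2725
j=17: r + 16k = 2895.706888… → ⌈·⌉ = 2896
j=18: r + 17k = 3066.762444… → ⌈·⌉ = 3067

159, 330, 501, 672, 844, 1015, 1186, 1357, 1528, 1699, 1870, 2041, 2212, 2383, 2554, 2725, 2896, 3067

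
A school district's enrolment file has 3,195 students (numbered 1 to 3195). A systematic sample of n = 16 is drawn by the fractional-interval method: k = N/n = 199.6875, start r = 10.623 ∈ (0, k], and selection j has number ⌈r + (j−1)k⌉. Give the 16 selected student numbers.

j=1: r + 0k = 10.623 → ⌈·⌉ = 11
j=2: r + 1k = 210.3105 → ⌈·⌉ = 211
j=3: r + 2k = 409.998 → ⌈·⌉ = 410
j=4: r + 3k = 609.6855 → ⌈·⌉ = 610
j=5: r + 4k = 809.373 → ⌈·⌉ = 810
j=6: r + 5k = 1009.0605 → ⌈·⌉ = 1010
j=7: r + 6k = 1208.748 → ⌈·⌉ = 1209
j=8: r + 7k = 1408.4355 → ⌈·⌉ = 1409
j=9: r + 8k = 1608.123 → ⌈·⌉ = 1609
j=10: r + 9k = 1807.8105 → ⌈·⌉ = 1808
j=11: r + 10k = 2007.498 → ⌈·⌉ = 2008
j=12: r + 11k = 2207.1855 → ⌈·⌉ = 2208
j=13: r + 12k = 2406.873 → ⌈·⌉ = 2407
j=14: r + 13k = 2606.5605 → ⌈·⌉ = 2607
j=15: r + 14k = 2806.248 → ⌈·⌉ = 2807
j=16: r + 15k = 3005.9355 → ⌈·⌉ = 3006

11, 211, 410, 610, 810, 1010, 1209, 1409, 1609, 1808, 2008, 2208, 2407, 2607, 2807, 3006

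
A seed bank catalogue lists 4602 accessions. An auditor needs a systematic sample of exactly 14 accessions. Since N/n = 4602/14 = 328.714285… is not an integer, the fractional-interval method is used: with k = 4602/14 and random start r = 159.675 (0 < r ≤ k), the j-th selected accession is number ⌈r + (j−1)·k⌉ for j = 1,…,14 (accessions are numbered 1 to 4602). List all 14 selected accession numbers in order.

j=1: r + 0k = 159.675 → ⌈·⌉ = 160
j=2: r + 1k = 488.389285… → ⌈·⌉ = 489
j=3: r + 2k = 817.103571… → ⌈·⌉ = 818
j=4: r + 3k = 1145.817857… → ⌈·⌉ = 1146
j=5: r + 4k = 1474.532142… → ⌈·⌉ = 1475
j=6: r + 5k = 1803.246428… → ⌈·⌉ = 1804
j=7: r + 6k = 2131.960714… → ⌈·⌉ = 2132
j=8: r + 7k = 2460.675 → ⌈·⌉ = 2461
j=9: r + 8k = 2789.389285… → ⌈·⌉ = 2790
j=10: r + 9k = 3118.103571… → ⌈·⌉ = 3119
j=11: r + 10k = 3446.817857… → ⌈·⌉ = 3447
j=12: r + 11k = 3775.532142… → ⌈·⌉ = 3776
j=13: r + 12k = 4104.246428… → ⌈·⌉ = 4105
j=14: r + 13k = 4432.960714… → ⌈·⌉ = 4433

160, 489, 818, 1146, 1475, 1804, 2132, 2461, 2790, 3119, 3447, 3776, 4105, 4433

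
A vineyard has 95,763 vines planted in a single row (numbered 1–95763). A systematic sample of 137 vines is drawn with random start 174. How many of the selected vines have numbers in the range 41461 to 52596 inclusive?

k = 95763/137 = 699
First selection ≥ 41461: 174 + ⌈(41461−174)/699⌉·699 = 174 + 60×699 = 42114
Last selection ≤ 52596: 174 + ⌊(52596−174)/699⌋·699 = 174 + 74×699 = 51900
Count = 74 − 60 + 1 = 15

15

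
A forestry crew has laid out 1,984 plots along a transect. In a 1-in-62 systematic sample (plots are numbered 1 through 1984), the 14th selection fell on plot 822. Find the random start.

16

k = 62
r = 822 − (14−1)×62 = 822 − 806 = 16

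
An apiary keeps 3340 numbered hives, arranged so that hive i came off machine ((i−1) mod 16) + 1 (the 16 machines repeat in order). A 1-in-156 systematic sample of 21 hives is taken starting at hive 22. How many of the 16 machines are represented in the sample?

4

Consecutive selections differ by k = 156, so their machine numbers differ by 156 mod 16 = 12.
gcd(156, 16) = 4, so the sample visits 16/4 = 4 distinct residues mod 16.
Start 22 is machine 6; the machines hit are 2, 6, 10, 14.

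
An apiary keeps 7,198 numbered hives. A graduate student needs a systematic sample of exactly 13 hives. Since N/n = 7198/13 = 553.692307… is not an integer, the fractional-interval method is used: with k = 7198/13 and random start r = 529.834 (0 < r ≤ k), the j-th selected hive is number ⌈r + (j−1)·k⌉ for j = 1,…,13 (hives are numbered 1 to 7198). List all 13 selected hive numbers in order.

j=1: r + 0k = 529.834 → ⌈·⌉ = 530
j=2: r + 1k = 1083.526307… → ⌈·⌉ = 1084
j=3: r + 2k = 1637.218615… → ⌈·⌉ = 1638
j=4: r + 3k = 2190.910923… → ⌈·⌉ = 2191
j=5: r + 4k = 2744.603230… → ⌈·⌉ = 2745
j=6: r + 5k = 3298.295538… → ⌈·⌉ = 3299
j=7: r + 6k = 3851.987846… → ⌈·⌉ = 3852
j=8: r + 7k = 4405.680153… → ⌈·⌉ = 4406
j=9: r + 8k = 4959.372461… → ⌈·⌉ = 4960
j=10: r + 9k = 5513.064769… → ⌈·⌉ = 5514
j=11: r + 10k = 6066.757076… → ⌈·⌉ = 6067
j=12: r + 11k = 6620.449384… → ⌈·⌉ = 6621
j=13: r + 12k = 7174.141692… → ⌈·⌉ = 7175

530, 1084, 1638, 2191, 2745, 3299, 3852, 4406, 4960, 5514, 6067, 6621, 7175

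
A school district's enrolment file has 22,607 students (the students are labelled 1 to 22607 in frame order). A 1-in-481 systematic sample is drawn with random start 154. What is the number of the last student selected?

k = 481
47th selection = r + (47−1)·k = 154 + 46×481 = 154 + 22126 = 22280

22280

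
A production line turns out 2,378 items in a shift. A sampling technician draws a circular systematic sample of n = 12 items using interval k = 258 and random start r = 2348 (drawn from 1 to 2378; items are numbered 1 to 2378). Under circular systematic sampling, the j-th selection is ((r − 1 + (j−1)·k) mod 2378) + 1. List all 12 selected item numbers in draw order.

2348, 228, 486, 744, 1002, 1260, 1518, 1776, 2034, 2292, 172, 430

Selection 1: 2348
Selection 2: 2348 + 258 = 2606 → 2606 − 2378 = 228
Selection 3: 228 + 258 = 486
Selection 4: 486 + 258 = 744
Selection 5: 744 + 258 = 1002
Selection 6: 1002 + 258 = 1260
Selection 7: 1260 + 258 = 1518
Selection 8: 1518 + 258 = 1776
Selection 9: 1776 + 258 = 2034
Selection 10: 2034 + 258 = 2292
Selection 11: 2292 + 258 = 2550 → 2550 − 2378 = 172
Selection 12: 172 + 258 = 430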